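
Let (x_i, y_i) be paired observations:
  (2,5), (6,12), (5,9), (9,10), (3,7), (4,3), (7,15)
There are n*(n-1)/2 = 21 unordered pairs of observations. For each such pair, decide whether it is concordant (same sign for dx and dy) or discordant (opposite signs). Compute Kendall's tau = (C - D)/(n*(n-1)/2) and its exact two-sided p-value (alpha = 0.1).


Step 1: Enumerate the 21 unordered pairs (i,j) with i<j and classify each by sign(x_j-x_i) * sign(y_j-y_i).
  (1,2):dx=+4,dy=+7->C; (1,3):dx=+3,dy=+4->C; (1,4):dx=+7,dy=+5->C; (1,5):dx=+1,dy=+2->C
  (1,6):dx=+2,dy=-2->D; (1,7):dx=+5,dy=+10->C; (2,3):dx=-1,dy=-3->C; (2,4):dx=+3,dy=-2->D
  (2,5):dx=-3,dy=-5->C; (2,6):dx=-2,dy=-9->C; (2,7):dx=+1,dy=+3->C; (3,4):dx=+4,dy=+1->C
  (3,5):dx=-2,dy=-2->C; (3,6):dx=-1,dy=-6->C; (3,7):dx=+2,dy=+6->C; (4,5):dx=-6,dy=-3->C
  (4,6):dx=-5,dy=-7->C; (4,7):dx=-2,dy=+5->D; (5,6):dx=+1,dy=-4->D; (5,7):dx=+4,dy=+8->C
  (6,7):dx=+3,dy=+12->C
Step 2: C = 17, D = 4, total pairs = 21.
Step 3: tau = (C - D)/(n(n-1)/2) = (17 - 4)/21 = 0.619048.
Step 4: Exact two-sided p-value (enumerate n! = 5040 permutations of y under H0): p = 0.069048.
Step 5: alpha = 0.1. reject H0.

tau_b = 0.6190 (C=17, D=4), p = 0.069048, reject H0.


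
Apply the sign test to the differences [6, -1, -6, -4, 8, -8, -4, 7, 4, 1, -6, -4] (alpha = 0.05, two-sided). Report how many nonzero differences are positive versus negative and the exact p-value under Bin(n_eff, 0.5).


Step 1: Discard zero differences. Original n = 12; n_eff = number of nonzero differences = 12.
Nonzero differences (with sign): +6, -1, -6, -4, +8, -8, -4, +7, +4, +1, -6, -4
Step 2: Count signs: positive = 5, negative = 7.
Step 3: Under H0: P(positive) = 0.5, so the number of positives S ~ Bin(12, 0.5).
Step 4: Two-sided exact p-value = sum of Bin(12,0.5) probabilities at or below the observed probability = 0.774414.
Step 5: alpha = 0.05. fail to reject H0.

n_eff = 12, pos = 5, neg = 7, p = 0.774414, fail to reject H0.


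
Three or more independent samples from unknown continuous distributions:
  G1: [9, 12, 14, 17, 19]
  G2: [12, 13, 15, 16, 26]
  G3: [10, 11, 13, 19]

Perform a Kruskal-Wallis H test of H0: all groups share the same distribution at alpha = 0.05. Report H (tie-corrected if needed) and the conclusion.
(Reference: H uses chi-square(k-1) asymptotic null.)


Step 1: Combine all N = 14 observations and assign midranks.
sorted (value, group, rank): (9,G1,1), (10,G3,2), (11,G3,3), (12,G1,4.5), (12,G2,4.5), (13,G2,6.5), (13,G3,6.5), (14,G1,8), (15,G2,9), (16,G2,10), (17,G1,11), (19,G1,12.5), (19,G3,12.5), (26,G2,14)
Step 2: Sum ranks within each group.
R_1 = 37 (n_1 = 5)
R_2 = 44 (n_2 = 5)
R_3 = 24 (n_3 = 4)
Step 3: H = 12/(N(N+1)) * sum(R_i^2/n_i) - 3(N+1)
     = 12/(14*15) * (37^2/5 + 44^2/5 + 24^2/4) - 3*15
     = 0.057143 * 805 - 45
     = 1.000000.
Step 4: Ties present; correction factor C = 1 - 18/(14^3 - 14) = 0.993407. Corrected H = 1.000000 / 0.993407 = 1.006637.
Step 5: Under H0, H ~ chi^2(2); p-value = 0.604521.
Step 6: alpha = 0.05. fail to reject H0.

H = 1.0066, df = 2, p = 0.604521, fail to reject H0.


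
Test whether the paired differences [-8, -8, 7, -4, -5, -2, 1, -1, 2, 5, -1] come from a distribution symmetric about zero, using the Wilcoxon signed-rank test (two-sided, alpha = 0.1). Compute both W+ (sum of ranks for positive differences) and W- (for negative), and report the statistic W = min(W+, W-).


Step 1: Drop any zero differences (none here) and take |d_i|.
|d| = [8, 8, 7, 4, 5, 2, 1, 1, 2, 5, 1]
Step 2: Midrank |d_i| (ties get averaged ranks).
ranks: |8|->10.5, |8|->10.5, |7|->9, |4|->6, |5|->7.5, |2|->4.5, |1|->2, |1|->2, |2|->4.5, |5|->7.5, |1|->2
Step 3: Attach original signs; sum ranks with positive sign and with negative sign.
W+ = 9 + 2 + 4.5 + 7.5 = 23
W- = 10.5 + 10.5 + 6 + 7.5 + 4.5 + 2 + 2 = 43
(Check: W+ + W- = 66 should equal n(n+1)/2 = 66.)
Step 4: Test statistic W = min(W+, W-) = 23.
Step 5: Ties in |d|, so use the tie-corrected normal approximation.
        E[W] = n(n+1)/4 = 11*12/4 = 33.
        Tie groups: |d|=1 (t=3), |d|=2 (t=2), |d|=5 (t=2), |d|=8 (t=2); sum(t^3 - t) = 42.
        Var[W] = n(n+1)(2n+1)/24 - sum(t^3-t)/48 = 3036/24 - 42/48 = 125.625.
        z = (W - E[W]) / sqrt(Var[W]) = (23 - 33) / 11.2083 = -0.8922.
        Two-sided p = 2*Phi(z) = 0.372286.
Step 6: alpha = 0.1. fail to reject H0.

W+ = 23, W- = 43, W = min = 23, p = 0.372286, fail to reject H0.


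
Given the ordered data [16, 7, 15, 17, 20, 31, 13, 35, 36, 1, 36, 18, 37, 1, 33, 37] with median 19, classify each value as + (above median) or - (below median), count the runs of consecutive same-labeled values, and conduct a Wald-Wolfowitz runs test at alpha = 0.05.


Step 1: Compute median = 19; label A = above, B = below.
Labels in order: BBBBAABAABABABAA  (n_A = 8, n_B = 8)
Step 2: Count runs R = 10.
Step 3: Under H0 (random ordering), E[R] = 2*n_A*n_B/(n_A+n_B) + 1 = 2*8*8/16 + 1 = 9.0000.
        Var[R] = 2*n_A*n_B*(2*n_A*n_B - n_A - n_B) / ((n_A+n_B)^2 * (n_A+n_B-1)) = 14336/3840 = 3.7333.
        SD[R] = 1.9322.
Step 4: Continuity-corrected z = (R - 0.5 - E[R]) / SD[R] = (10 - 0.5 - 9.0000) / 1.9322 = 0.2588.
Step 5: Two-sided p-value via normal approximation = 2*(1 - Phi(|z|)) = 0.795809.
Step 6: alpha = 0.05. fail to reject H0.

R = 10, z = 0.2588, p = 0.795809, fail to reject H0.


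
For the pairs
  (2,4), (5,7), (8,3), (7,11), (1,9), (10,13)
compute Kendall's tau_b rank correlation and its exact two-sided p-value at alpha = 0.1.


Step 1: Enumerate the 15 unordered pairs (i,j) with i<j and classify each by sign(x_j-x_i) * sign(y_j-y_i).
  (1,2):dx=+3,dy=+3->C; (1,3):dx=+6,dy=-1->D; (1,4):dx=+5,dy=+7->C; (1,5):dx=-1,dy=+5->D
  (1,6):dx=+8,dy=+9->C; (2,3):dx=+3,dy=-4->D; (2,4):dx=+2,dy=+4->C; (2,5):dx=-4,dy=+2->D
  (2,6):dx=+5,dy=+6->C; (3,4):dx=-1,dy=+8->D; (3,5):dx=-7,dy=+6->D; (3,6):dx=+2,dy=+10->C
  (4,5):dx=-6,dy=-2->C; (4,6):dx=+3,dy=+2->C; (5,6):dx=+9,dy=+4->C
Step 2: C = 9, D = 6, total pairs = 15.
Step 3: tau = (C - D)/(n(n-1)/2) = (9 - 6)/15 = 0.200000.
Step 4: Exact two-sided p-value (enumerate n! = 720 permutations of y under H0): p = 0.719444.
Step 5: alpha = 0.1. fail to reject H0.

tau_b = 0.2000 (C=9, D=6), p = 0.719444, fail to reject H0.


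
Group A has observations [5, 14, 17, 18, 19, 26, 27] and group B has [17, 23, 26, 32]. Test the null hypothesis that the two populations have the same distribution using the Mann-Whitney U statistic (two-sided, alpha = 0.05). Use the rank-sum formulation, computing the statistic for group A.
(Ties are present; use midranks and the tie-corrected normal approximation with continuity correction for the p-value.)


Step 1: Combine and sort all 11 observations; assign midranks.
sorted (value, group): (5,X), (14,X), (17,X), (17,Y), (18,X), (19,X), (23,Y), (26,X), (26,Y), (27,X), (32,Y)
ranks: 5->1, 14->2, 17->3.5, 17->3.5, 18->5, 19->6, 23->7, 26->8.5, 26->8.5, 27->10, 32->11
Step 2: Rank sum for X: R1 = 1 + 2 + 3.5 + 5 + 6 + 8.5 + 10 = 36.
Step 3: U_X = R1 - n1(n1+1)/2 = 36 - 7*8/2 = 36 - 28 = 8.
       U_Y = n1*n2 - U_X = 28 - 8 = 20.
Step 4: Ties are present, so use the tie-corrected normal approximation (with continuity correction) for the p-value.
Step 5: p-value = 0.296412; compare to alpha = 0.05. fail to reject H0.

U_X = 8, p = 0.296412, fail to reject H0 at alpha = 0.05.


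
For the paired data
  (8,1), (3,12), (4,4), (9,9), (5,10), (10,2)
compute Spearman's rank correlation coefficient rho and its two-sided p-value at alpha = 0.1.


Step 1: Rank x and y separately (midranks; no ties here).
rank(x): 8->4, 3->1, 4->2, 9->5, 5->3, 10->6
rank(y): 1->1, 12->6, 4->3, 9->4, 10->5, 2->2
Step 2: d_i = R_x(i) - R_y(i); compute d_i^2.
  (4-1)^2=9, (1-6)^2=25, (2-3)^2=1, (5-4)^2=1, (3-5)^2=4, (6-2)^2=16
sum(d^2) = 56.
Step 3: rho = 1 - 6*56 / (6*(6^2 - 1)) = 1 - 336/210 = -0.600000.
Step 4: Under H0, t = rho * sqrt((n-2)/(1-rho^2)) = -1.5000 ~ t(4).
Step 5: Two-sided p-value from the t-distribution with 4 df = 0.208000.
Step 6: alpha = 0.1. fail to reject H0.

rho = -0.6000, p = 0.208000, fail to reject H0 at alpha = 0.1.


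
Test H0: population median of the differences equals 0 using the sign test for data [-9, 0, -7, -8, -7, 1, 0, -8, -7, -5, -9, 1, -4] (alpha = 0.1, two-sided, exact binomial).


Step 1: Discard zero differences. Original n = 13; n_eff = number of nonzero differences = 11.
Nonzero differences (with sign): -9, -7, -8, -7, +1, -8, -7, -5, -9, +1, -4
Step 2: Count signs: positive = 2, negative = 9.
Step 3: Under H0: P(positive) = 0.5, so the number of positives S ~ Bin(11, 0.5).
Step 4: Two-sided exact p-value = sum of Bin(11,0.5) probabilities at or below the observed probability = 0.065430.
Step 5: alpha = 0.1. reject H0.

n_eff = 11, pos = 2, neg = 9, p = 0.065430, reject H0.


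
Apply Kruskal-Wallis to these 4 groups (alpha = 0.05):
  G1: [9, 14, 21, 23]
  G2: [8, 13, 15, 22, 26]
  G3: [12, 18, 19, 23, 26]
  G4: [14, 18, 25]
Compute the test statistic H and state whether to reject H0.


Step 1: Combine all N = 17 observations and assign midranks.
sorted (value, group, rank): (8,G2,1), (9,G1,2), (12,G3,3), (13,G2,4), (14,G1,5.5), (14,G4,5.5), (15,G2,7), (18,G3,8.5), (18,G4,8.5), (19,G3,10), (21,G1,11), (22,G2,12), (23,G1,13.5), (23,G3,13.5), (25,G4,15), (26,G2,16.5), (26,G3,16.5)
Step 2: Sum ranks within each group.
R_1 = 32 (n_1 = 4)
R_2 = 40.5 (n_2 = 5)
R_3 = 51.5 (n_3 = 5)
R_4 = 29 (n_4 = 3)
Step 3: H = 12/(N(N+1)) * sum(R_i^2/n_i) - 3(N+1)
     = 12/(17*18) * (32^2/4 + 40.5^2/5 + 51.5^2/5 + 29^2/3) - 3*18
     = 0.039216 * 1394.83 - 54
     = 0.699346.
Step 4: Ties present; correction factor C = 1 - 24/(17^3 - 17) = 0.995098. Corrected H = 0.699346 / 0.995098 = 0.702791.
Step 5: Under H0, H ~ chi^2(3); p-value = 0.872547.
Step 6: alpha = 0.05. fail to reject H0.

H = 0.7028, df = 3, p = 0.872547, fail to reject H0.


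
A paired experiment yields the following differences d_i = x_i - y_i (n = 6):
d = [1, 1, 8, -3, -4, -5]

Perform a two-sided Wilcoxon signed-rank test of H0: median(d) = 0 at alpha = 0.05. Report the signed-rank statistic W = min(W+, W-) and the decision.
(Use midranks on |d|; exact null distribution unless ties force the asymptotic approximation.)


Step 1: Drop any zero differences (none here) and take |d_i|.
|d| = [1, 1, 8, 3, 4, 5]
Step 2: Midrank |d_i| (ties get averaged ranks).
ranks: |1|->1.5, |1|->1.5, |8|->6, |3|->3, |4|->4, |5|->5
Step 3: Attach original signs; sum ranks with positive sign and with negative sign.
W+ = 1.5 + 1.5 + 6 = 9
W- = 3 + 4 + 5 = 12
(Check: W+ + W- = 21 should equal n(n+1)/2 = 21.)
Step 4: Test statistic W = min(W+, W-) = 9.
Step 5: Ties in |d|, so use the tie-corrected normal approximation.
        E[W] = n(n+1)/4 = 6*7/4 = 10.5.
        Tie groups: |d|=1 (t=2); sum(t^3 - t) = 6.
        Var[W] = n(n+1)(2n+1)/24 - sum(t^3-t)/48 = 546/24 - 6/48 = 22.625.
        z = (W - E[W]) / sqrt(Var[W]) = (9 - 10.5) / 4.7566 = -0.3154.
        Two-sided p = 2*Phi(z) = 0.752494.
Step 6: alpha = 0.05. fail to reject H0.

W+ = 9, W- = 12, W = min = 9, p = 0.752494, fail to reject H0.


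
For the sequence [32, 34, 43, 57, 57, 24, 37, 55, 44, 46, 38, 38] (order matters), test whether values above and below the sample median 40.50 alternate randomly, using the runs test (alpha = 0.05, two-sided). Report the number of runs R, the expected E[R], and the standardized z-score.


Step 1: Compute median = 40.50; label A = above, B = below.
Labels in order: BBAAABBAAABB  (n_A = 6, n_B = 6)
Step 2: Count runs R = 5.
Step 3: Under H0 (random ordering), E[R] = 2*n_A*n_B/(n_A+n_B) + 1 = 2*6*6/12 + 1 = 7.0000.
        Var[R] = 2*n_A*n_B*(2*n_A*n_B - n_A - n_B) / ((n_A+n_B)^2 * (n_A+n_B-1)) = 4320/1584 = 2.7273.
        SD[R] = 1.6514.
Step 4: Continuity-corrected z = (R + 0.5 - E[R]) / SD[R] = (5 + 0.5 - 7.0000) / 1.6514 = -0.9083.
Step 5: Two-sided p-value via normal approximation = 2*(1 - Phi(|z|)) = 0.363722.
Step 6: alpha = 0.05. fail to reject H0.

R = 5, z = -0.9083, p = 0.363722, fail to reject H0.


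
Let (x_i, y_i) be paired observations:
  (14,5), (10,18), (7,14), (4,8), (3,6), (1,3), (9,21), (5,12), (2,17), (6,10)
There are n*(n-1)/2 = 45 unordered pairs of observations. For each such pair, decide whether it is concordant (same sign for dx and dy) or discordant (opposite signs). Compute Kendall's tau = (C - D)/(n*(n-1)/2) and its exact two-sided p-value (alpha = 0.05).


Step 1: Enumerate the 45 unordered pairs (i,j) with i<j and classify each by sign(x_j-x_i) * sign(y_j-y_i).
  (1,2):dx=-4,dy=+13->D; (1,3):dx=-7,dy=+9->D; (1,4):dx=-10,dy=+3->D; (1,5):dx=-11,dy=+1->D
  (1,6):dx=-13,dy=-2->C; (1,7):dx=-5,dy=+16->D; (1,8):dx=-9,dy=+7->D; (1,9):dx=-12,dy=+12->D
  (1,10):dx=-8,dy=+5->D; (2,3):dx=-3,dy=-4->C; (2,4):dx=-6,dy=-10->C; (2,5):dx=-7,dy=-12->C
  (2,6):dx=-9,dy=-15->C; (2,7):dx=-1,dy=+3->D; (2,8):dx=-5,dy=-6->C; (2,9):dx=-8,dy=-1->C
  (2,10):dx=-4,dy=-8->C; (3,4):dx=-3,dy=-6->C; (3,5):dx=-4,dy=-8->C; (3,6):dx=-6,dy=-11->C
  (3,7):dx=+2,dy=+7->C; (3,8):dx=-2,dy=-2->C; (3,9):dx=-5,dy=+3->D; (3,10):dx=-1,dy=-4->C
  (4,5):dx=-1,dy=-2->C; (4,6):dx=-3,dy=-5->C; (4,7):dx=+5,dy=+13->C; (4,8):dx=+1,dy=+4->C
  (4,9):dx=-2,dy=+9->D; (4,10):dx=+2,dy=+2->C; (5,6):dx=-2,dy=-3->C; (5,7):dx=+6,dy=+15->C
  (5,8):dx=+2,dy=+6->C; (5,9):dx=-1,dy=+11->D; (5,10):dx=+3,dy=+4->C; (6,7):dx=+8,dy=+18->C
  (6,8):dx=+4,dy=+9->C; (6,9):dx=+1,dy=+14->C; (6,10):dx=+5,dy=+7->C; (7,8):dx=-4,dy=-9->C
  (7,9):dx=-7,dy=-4->C; (7,10):dx=-3,dy=-11->C; (8,9):dx=-3,dy=+5->D; (8,10):dx=+1,dy=-2->D
  (9,10):dx=+4,dy=-7->D
Step 2: C = 30, D = 15, total pairs = 45.
Step 3: tau = (C - D)/(n(n-1)/2) = (30 - 15)/45 = 0.333333.
Step 4: Exact two-sided p-value (enumerate n! = 3628800 permutations of y under H0): p = 0.216373.
Step 5: alpha = 0.05. fail to reject H0.

tau_b = 0.3333 (C=30, D=15), p = 0.216373, fail to reject H0.


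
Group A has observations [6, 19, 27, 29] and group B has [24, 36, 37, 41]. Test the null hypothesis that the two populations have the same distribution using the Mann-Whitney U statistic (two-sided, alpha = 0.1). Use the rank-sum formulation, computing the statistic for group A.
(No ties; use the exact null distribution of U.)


Step 1: Combine and sort all 8 observations; assign midranks.
sorted (value, group): (6,X), (19,X), (24,Y), (27,X), (29,X), (36,Y), (37,Y), (41,Y)
ranks: 6->1, 19->2, 24->3, 27->4, 29->5, 36->6, 37->7, 41->8
Step 2: Rank sum for X: R1 = 1 + 2 + 4 + 5 = 12.
Step 3: U_X = R1 - n1(n1+1)/2 = 12 - 4*5/2 = 12 - 10 = 2.
       U_Y = n1*n2 - U_X = 16 - 2 = 14.
Step 4: No ties, so the exact null distribution of U (based on enumerating the C(8,4) = 70 equally likely rank assignments) gives the two-sided p-value.
Step 5: p-value = 0.114286; compare to alpha = 0.1. fail to reject H0.

U_X = 2, p = 0.114286, fail to reject H0 at alpha = 0.1.


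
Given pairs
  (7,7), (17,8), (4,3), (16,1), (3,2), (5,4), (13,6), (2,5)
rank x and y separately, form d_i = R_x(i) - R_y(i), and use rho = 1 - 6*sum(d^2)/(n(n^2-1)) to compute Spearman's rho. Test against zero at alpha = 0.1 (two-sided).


Step 1: Rank x and y separately (midranks; no ties here).
rank(x): 7->5, 17->8, 4->3, 16->7, 3->2, 5->4, 13->6, 2->1
rank(y): 7->7, 8->8, 3->3, 1->1, 2->2, 4->4, 6->6, 5->5
Step 2: d_i = R_x(i) - R_y(i); compute d_i^2.
  (5-7)^2=4, (8-8)^2=0, (3-3)^2=0, (7-1)^2=36, (2-2)^2=0, (4-4)^2=0, (6-6)^2=0, (1-5)^2=16
sum(d^2) = 56.
Step 3: rho = 1 - 6*56 / (8*(8^2 - 1)) = 1 - 336/504 = 0.333333.
Step 4: Under H0, t = rho * sqrt((n-2)/(1-rho^2)) = 0.8660 ~ t(6).
Step 5: Two-sided p-value from the t-distribution with 6 df = 0.419753.
Step 6: alpha = 0.1. fail to reject H0.

rho = 0.3333, p = 0.419753, fail to reject H0 at alpha = 0.1.


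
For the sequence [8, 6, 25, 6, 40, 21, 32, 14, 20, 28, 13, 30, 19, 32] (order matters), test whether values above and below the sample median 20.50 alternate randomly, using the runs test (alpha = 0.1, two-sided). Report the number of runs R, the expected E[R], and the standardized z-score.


Step 1: Compute median = 20.50; label A = above, B = below.
Labels in order: BBABAAABBABABA  (n_A = 7, n_B = 7)
Step 2: Count runs R = 10.
Step 3: Under H0 (random ordering), E[R] = 2*n_A*n_B/(n_A+n_B) + 1 = 2*7*7/14 + 1 = 8.0000.
        Var[R] = 2*n_A*n_B*(2*n_A*n_B - n_A - n_B) / ((n_A+n_B)^2 * (n_A+n_B-1)) = 8232/2548 = 3.2308.
        SD[R] = 1.7974.
Step 4: Continuity-corrected z = (R - 0.5 - E[R]) / SD[R] = (10 - 0.5 - 8.0000) / 1.7974 = 0.8345.
Step 5: Two-sided p-value via normal approximation = 2*(1 - Phi(|z|)) = 0.403986.
Step 6: alpha = 0.1. fail to reject H0.

R = 10, z = 0.8345, p = 0.403986, fail to reject H0.


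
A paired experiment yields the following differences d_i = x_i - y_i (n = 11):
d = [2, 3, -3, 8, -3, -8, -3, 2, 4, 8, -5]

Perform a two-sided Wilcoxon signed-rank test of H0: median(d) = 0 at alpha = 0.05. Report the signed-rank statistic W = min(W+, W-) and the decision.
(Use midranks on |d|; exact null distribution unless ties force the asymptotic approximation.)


Step 1: Drop any zero differences (none here) and take |d_i|.
|d| = [2, 3, 3, 8, 3, 8, 3, 2, 4, 8, 5]
Step 2: Midrank |d_i| (ties get averaged ranks).
ranks: |2|->1.5, |3|->4.5, |3|->4.5, |8|->10, |3|->4.5, |8|->10, |3|->4.5, |2|->1.5, |4|->7, |8|->10, |5|->8
Step 3: Attach original signs; sum ranks with positive sign and with negative sign.
W+ = 1.5 + 4.5 + 10 + 1.5 + 7 + 10 = 34.5
W- = 4.5 + 4.5 + 10 + 4.5 + 8 = 31.5
(Check: W+ + W- = 66 should equal n(n+1)/2 = 66.)
Step 4: Test statistic W = min(W+, W-) = 31.5.
Step 5: Ties in |d|, so use the tie-corrected normal approximation.
        E[W] = n(n+1)/4 = 11*12/4 = 33.
        Tie groups: |d|=2 (t=2), |d|=3 (t=4), |d|=8 (t=3); sum(t^3 - t) = 90.
        Var[W] = n(n+1)(2n+1)/24 - sum(t^3-t)/48 = 3036/24 - 90/48 = 124.625.
        z = (W - E[W]) / sqrt(Var[W]) = (31.5 - 33) / 11.1636 = -0.1344.
        Two-sided p = 2*Phi(z) = 0.893113.
Step 6: alpha = 0.05. fail to reject H0.

W+ = 34.5, W- = 31.5, W = min = 31.5, p = 0.893113, fail to reject H0.


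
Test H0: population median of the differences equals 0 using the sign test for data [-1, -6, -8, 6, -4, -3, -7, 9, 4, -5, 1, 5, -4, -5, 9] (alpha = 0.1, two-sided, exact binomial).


Step 1: Discard zero differences. Original n = 15; n_eff = number of nonzero differences = 15.
Nonzero differences (with sign): -1, -6, -8, +6, -4, -3, -7, +9, +4, -5, +1, +5, -4, -5, +9
Step 2: Count signs: positive = 6, negative = 9.
Step 3: Under H0: P(positive) = 0.5, so the number of positives S ~ Bin(15, 0.5).
Step 4: Two-sided exact p-value = sum of Bin(15,0.5) probabilities at or below the observed probability = 0.607239.
Step 5: alpha = 0.1. fail to reject H0.

n_eff = 15, pos = 6, neg = 9, p = 0.607239, fail to reject H0.


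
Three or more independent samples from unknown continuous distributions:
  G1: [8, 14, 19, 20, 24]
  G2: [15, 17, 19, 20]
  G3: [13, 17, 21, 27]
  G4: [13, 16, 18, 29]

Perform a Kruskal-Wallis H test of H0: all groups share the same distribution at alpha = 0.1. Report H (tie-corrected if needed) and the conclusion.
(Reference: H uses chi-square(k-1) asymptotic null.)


Step 1: Combine all N = 17 observations and assign midranks.
sorted (value, group, rank): (8,G1,1), (13,G3,2.5), (13,G4,2.5), (14,G1,4), (15,G2,5), (16,G4,6), (17,G2,7.5), (17,G3,7.5), (18,G4,9), (19,G1,10.5), (19,G2,10.5), (20,G1,12.5), (20,G2,12.5), (21,G3,14), (24,G1,15), (27,G3,16), (29,G4,17)
Step 2: Sum ranks within each group.
R_1 = 43 (n_1 = 5)
R_2 = 35.5 (n_2 = 4)
R_3 = 40 (n_3 = 4)
R_4 = 34.5 (n_4 = 4)
Step 3: H = 12/(N(N+1)) * sum(R_i^2/n_i) - 3(N+1)
     = 12/(17*18) * (43^2/5 + 35.5^2/4 + 40^2/4 + 34.5^2/4) - 3*18
     = 0.039216 * 1382.42 - 54
     = 0.212745.
Step 4: Ties present; correction factor C = 1 - 24/(17^3 - 17) = 0.995098. Corrected H = 0.212745 / 0.995098 = 0.213793.
Step 5: Under H0, H ~ chi^2(3); p-value = 0.975332.
Step 6: alpha = 0.1. fail to reject H0.

H = 0.2138, df = 3, p = 0.975332, fail to reject H0.


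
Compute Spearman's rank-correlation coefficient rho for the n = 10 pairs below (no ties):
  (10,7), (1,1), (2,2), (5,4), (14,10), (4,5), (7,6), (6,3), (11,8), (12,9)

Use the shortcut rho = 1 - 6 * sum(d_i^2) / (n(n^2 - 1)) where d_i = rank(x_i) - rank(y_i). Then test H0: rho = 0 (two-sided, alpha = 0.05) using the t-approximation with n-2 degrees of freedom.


Step 1: Rank x and y separately (midranks; no ties here).
rank(x): 10->7, 1->1, 2->2, 5->4, 14->10, 4->3, 7->6, 6->5, 11->8, 12->9
rank(y): 7->7, 1->1, 2->2, 4->4, 10->10, 5->5, 6->6, 3->3, 8->8, 9->9
Step 2: d_i = R_x(i) - R_y(i); compute d_i^2.
  (7-7)^2=0, (1-1)^2=0, (2-2)^2=0, (4-4)^2=0, (10-10)^2=0, (3-5)^2=4, (6-6)^2=0, (5-3)^2=4, (8-8)^2=0, (9-9)^2=0
sum(d^2) = 8.
Step 3: rho = 1 - 6*8 / (10*(10^2 - 1)) = 1 - 48/990 = 0.951515.
Step 4: Under H0, t = rho * sqrt((n-2)/(1-rho^2)) = 8.7493 ~ t(8).
Step 5: Two-sided p-value from the t-distribution with 8 df = 0.000023.
Step 6: alpha = 0.05. reject H0.

rho = 0.9515, p = 0.000023, reject H0 at alpha = 0.05.


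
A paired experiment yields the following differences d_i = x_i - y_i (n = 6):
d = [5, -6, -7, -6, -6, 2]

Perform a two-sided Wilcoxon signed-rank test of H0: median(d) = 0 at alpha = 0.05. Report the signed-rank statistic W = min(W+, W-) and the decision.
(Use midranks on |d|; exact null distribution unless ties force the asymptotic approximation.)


Step 1: Drop any zero differences (none here) and take |d_i|.
|d| = [5, 6, 7, 6, 6, 2]
Step 2: Midrank |d_i| (ties get averaged ranks).
ranks: |5|->2, |6|->4, |7|->6, |6|->4, |6|->4, |2|->1
Step 3: Attach original signs; sum ranks with positive sign and with negative sign.
W+ = 2 + 1 = 3
W- = 4 + 6 + 4 + 4 = 18
(Check: W+ + W- = 21 should equal n(n+1)/2 = 21.)
Step 4: Test statistic W = min(W+, W-) = 3.
Step 5: Ties in |d|, so use the tie-corrected normal approximation.
        E[W] = n(n+1)/4 = 6*7/4 = 10.5.
        Tie groups: |d|=6 (t=3); sum(t^3 - t) = 24.
        Var[W] = n(n+1)(2n+1)/24 - sum(t^3-t)/48 = 546/24 - 24/48 = 22.25.
        z = (W - E[W]) / sqrt(Var[W]) = (3 - 10.5) / 4.7170 = -1.5900.
        Two-sided p = 2*Phi(z) = 0.111836.
Step 6: alpha = 0.05. fail to reject H0.

W+ = 3, W- = 18, W = min = 3, p = 0.111836, fail to reject H0.


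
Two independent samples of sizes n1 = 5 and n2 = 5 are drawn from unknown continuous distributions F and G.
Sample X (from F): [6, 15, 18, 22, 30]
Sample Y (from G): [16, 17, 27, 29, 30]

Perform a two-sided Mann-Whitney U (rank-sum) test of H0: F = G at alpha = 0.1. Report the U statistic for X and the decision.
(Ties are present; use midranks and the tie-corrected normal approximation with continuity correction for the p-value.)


Step 1: Combine and sort all 10 observations; assign midranks.
sorted (value, group): (6,X), (15,X), (16,Y), (17,Y), (18,X), (22,X), (27,Y), (29,Y), (30,X), (30,Y)
ranks: 6->1, 15->2, 16->3, 17->4, 18->5, 22->6, 27->7, 29->8, 30->9.5, 30->9.5
Step 2: Rank sum for X: R1 = 1 + 2 + 5 + 6 + 9.5 = 23.5.
Step 3: U_X = R1 - n1(n1+1)/2 = 23.5 - 5*6/2 = 23.5 - 15 = 8.5.
       U_Y = n1*n2 - U_X = 25 - 8.5 = 16.5.
Step 4: Ties are present, so use the tie-corrected normal approximation (with continuity correction) for the p-value.
Step 5: p-value = 0.463344; compare to alpha = 0.1. fail to reject H0.

U_X = 8.5, p = 0.463344, fail to reject H0 at alpha = 0.1.


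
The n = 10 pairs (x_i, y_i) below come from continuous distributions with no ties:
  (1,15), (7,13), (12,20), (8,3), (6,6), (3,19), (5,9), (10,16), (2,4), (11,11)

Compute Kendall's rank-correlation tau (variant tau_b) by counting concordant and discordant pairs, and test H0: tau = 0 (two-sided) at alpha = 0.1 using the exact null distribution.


Step 1: Enumerate the 45 unordered pairs (i,j) with i<j and classify each by sign(x_j-x_i) * sign(y_j-y_i).
  (1,2):dx=+6,dy=-2->D; (1,3):dx=+11,dy=+5->C; (1,4):dx=+7,dy=-12->D; (1,5):dx=+5,dy=-9->D
  (1,6):dx=+2,dy=+4->C; (1,7):dx=+4,dy=-6->D; (1,8):dx=+9,dy=+1->C; (1,9):dx=+1,dy=-11->D
  (1,10):dx=+10,dy=-4->D; (2,3):dx=+5,dy=+7->C; (2,4):dx=+1,dy=-10->D; (2,5):dx=-1,dy=-7->C
  (2,6):dx=-4,dy=+6->D; (2,7):dx=-2,dy=-4->C; (2,8):dx=+3,dy=+3->C; (2,9):dx=-5,dy=-9->C
  (2,10):dx=+4,dy=-2->D; (3,4):dx=-4,dy=-17->C; (3,5):dx=-6,dy=-14->C; (3,6):dx=-9,dy=-1->C
  (3,7):dx=-7,dy=-11->C; (3,8):dx=-2,dy=-4->C; (3,9):dx=-10,dy=-16->C; (3,10):dx=-1,dy=-9->C
  (4,5):dx=-2,dy=+3->D; (4,6):dx=-5,dy=+16->D; (4,7):dx=-3,dy=+6->D; (4,8):dx=+2,dy=+13->C
  (4,9):dx=-6,dy=+1->D; (4,10):dx=+3,dy=+8->C; (5,6):dx=-3,dy=+13->D; (5,7):dx=-1,dy=+3->D
  (5,8):dx=+4,dy=+10->C; (5,9):dx=-4,dy=-2->C; (5,10):dx=+5,dy=+5->C; (6,7):dx=+2,dy=-10->D
  (6,8):dx=+7,dy=-3->D; (6,9):dx=-1,dy=-15->C; (6,10):dx=+8,dy=-8->D; (7,8):dx=+5,dy=+7->C
  (7,9):dx=-3,dy=-5->C; (7,10):dx=+6,dy=+2->C; (8,9):dx=-8,dy=-12->C; (8,10):dx=+1,dy=-5->D
  (9,10):dx=+9,dy=+7->C
Step 2: C = 26, D = 19, total pairs = 45.
Step 3: tau = (C - D)/(n(n-1)/2) = (26 - 19)/45 = 0.155556.
Step 4: Exact two-sided p-value (enumerate n! = 3628800 permutations of y under H0): p = 0.600654.
Step 5: alpha = 0.1. fail to reject H0.

tau_b = 0.1556 (C=26, D=19), p = 0.600654, fail to reject H0.


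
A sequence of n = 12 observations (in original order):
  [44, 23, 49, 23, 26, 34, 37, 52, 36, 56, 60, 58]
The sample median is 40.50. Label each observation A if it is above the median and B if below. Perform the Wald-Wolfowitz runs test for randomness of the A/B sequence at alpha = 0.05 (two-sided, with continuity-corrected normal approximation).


Step 1: Compute median = 40.50; label A = above, B = below.
Labels in order: ABABBBBABAAA  (n_A = 6, n_B = 6)
Step 2: Count runs R = 7.
Step 3: Under H0 (random ordering), E[R] = 2*n_A*n_B/(n_A+n_B) + 1 = 2*6*6/12 + 1 = 7.0000.
        Var[R] = 2*n_A*n_B*(2*n_A*n_B - n_A - n_B) / ((n_A+n_B)^2 * (n_A+n_B-1)) = 4320/1584 = 2.7273.
        SD[R] = 1.6514.
Step 4: R = E[R], so z = 0 with no continuity correction.
Step 5: Two-sided p-value via normal approximation = 2*(1 - Phi(|z|)) = 1.000000.
Step 6: alpha = 0.05. fail to reject H0.

R = 7, z = 0.0000, p = 1.000000, fail to reject H0.


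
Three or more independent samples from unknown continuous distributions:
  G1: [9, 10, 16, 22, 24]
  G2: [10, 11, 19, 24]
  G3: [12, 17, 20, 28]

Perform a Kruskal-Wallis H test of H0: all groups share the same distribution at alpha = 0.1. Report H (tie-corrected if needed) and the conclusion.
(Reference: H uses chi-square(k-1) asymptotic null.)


Step 1: Combine all N = 13 observations and assign midranks.
sorted (value, group, rank): (9,G1,1), (10,G1,2.5), (10,G2,2.5), (11,G2,4), (12,G3,5), (16,G1,6), (17,G3,7), (19,G2,8), (20,G3,9), (22,G1,10), (24,G1,11.5), (24,G2,11.5), (28,G3,13)
Step 2: Sum ranks within each group.
R_1 = 31 (n_1 = 5)
R_2 = 26 (n_2 = 4)
R_3 = 34 (n_3 = 4)
Step 3: H = 12/(N(N+1)) * sum(R_i^2/n_i) - 3(N+1)
     = 12/(13*14) * (31^2/5 + 26^2/4 + 34^2/4) - 3*14
     = 0.065934 * 650.2 - 42
     = 0.870330.
Step 4: Ties present; correction factor C = 1 - 12/(13^3 - 13) = 0.994505. Corrected H = 0.870330 / 0.994505 = 0.875138.
Step 5: Under H0, H ~ chi^2(2); p-value = 0.645604.
Step 6: alpha = 0.1. fail to reject H0.

H = 0.8751, df = 2, p = 0.645604, fail to reject H0.


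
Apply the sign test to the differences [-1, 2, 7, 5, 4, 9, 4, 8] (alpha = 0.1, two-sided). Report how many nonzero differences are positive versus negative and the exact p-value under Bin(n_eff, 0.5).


Step 1: Discard zero differences. Original n = 8; n_eff = number of nonzero differences = 8.
Nonzero differences (with sign): -1, +2, +7, +5, +4, +9, +4, +8
Step 2: Count signs: positive = 7, negative = 1.
Step 3: Under H0: P(positive) = 0.5, so the number of positives S ~ Bin(8, 0.5).
Step 4: Two-sided exact p-value = sum of Bin(8,0.5) probabilities at or below the observed probability = 0.070312.
Step 5: alpha = 0.1. reject H0.

n_eff = 8, pos = 7, neg = 1, p = 0.070312, reject H0.


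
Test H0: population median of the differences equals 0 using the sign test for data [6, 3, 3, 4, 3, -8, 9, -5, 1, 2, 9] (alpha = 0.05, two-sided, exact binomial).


Step 1: Discard zero differences. Original n = 11; n_eff = number of nonzero differences = 11.
Nonzero differences (with sign): +6, +3, +3, +4, +3, -8, +9, -5, +1, +2, +9
Step 2: Count signs: positive = 9, negative = 2.
Step 3: Under H0: P(positive) = 0.5, so the number of positives S ~ Bin(11, 0.5).
Step 4: Two-sided exact p-value = sum of Bin(11,0.5) probabilities at or below the observed probability = 0.065430.
Step 5: alpha = 0.05. fail to reject H0.

n_eff = 11, pos = 9, neg = 2, p = 0.065430, fail to reject H0.


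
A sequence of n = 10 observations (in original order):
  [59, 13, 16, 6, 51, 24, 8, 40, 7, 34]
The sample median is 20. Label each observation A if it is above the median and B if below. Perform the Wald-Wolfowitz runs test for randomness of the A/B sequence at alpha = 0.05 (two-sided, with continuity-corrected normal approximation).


Step 1: Compute median = 20; label A = above, B = below.
Labels in order: ABBBAABABA  (n_A = 5, n_B = 5)
Step 2: Count runs R = 7.
Step 3: Under H0 (random ordering), E[R] = 2*n_A*n_B/(n_A+n_B) + 1 = 2*5*5/10 + 1 = 6.0000.
        Var[R] = 2*n_A*n_B*(2*n_A*n_B - n_A - n_B) / ((n_A+n_B)^2 * (n_A+n_B-1)) = 2000/900 = 2.2222.
        SD[R] = 1.4907.
Step 4: Continuity-corrected z = (R - 0.5 - E[R]) / SD[R] = (7 - 0.5 - 6.0000) / 1.4907 = 0.3354.
Step 5: Two-sided p-value via normal approximation = 2*(1 - Phi(|z|)) = 0.737316.
Step 6: alpha = 0.05. fail to reject H0.

R = 7, z = 0.3354, p = 0.737316, fail to reject H0.


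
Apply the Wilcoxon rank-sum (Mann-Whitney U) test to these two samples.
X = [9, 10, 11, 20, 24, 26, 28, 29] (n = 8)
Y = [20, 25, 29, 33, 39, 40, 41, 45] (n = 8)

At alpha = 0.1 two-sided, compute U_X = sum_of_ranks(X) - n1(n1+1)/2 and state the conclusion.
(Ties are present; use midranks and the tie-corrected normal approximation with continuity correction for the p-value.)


Step 1: Combine and sort all 16 observations; assign midranks.
sorted (value, group): (9,X), (10,X), (11,X), (20,X), (20,Y), (24,X), (25,Y), (26,X), (28,X), (29,X), (29,Y), (33,Y), (39,Y), (40,Y), (41,Y), (45,Y)
ranks: 9->1, 10->2, 11->3, 20->4.5, 20->4.5, 24->6, 25->7, 26->8, 28->9, 29->10.5, 29->10.5, 33->12, 39->13, 40->14, 41->15, 45->16
Step 2: Rank sum for X: R1 = 1 + 2 + 3 + 4.5 + 6 + 8 + 9 + 10.5 = 44.
Step 3: U_X = R1 - n1(n1+1)/2 = 44 - 8*9/2 = 44 - 36 = 8.
       U_Y = n1*n2 - U_X = 64 - 8 = 56.
Step 4: Ties are present, so use the tie-corrected normal approximation (with continuity correction) for the p-value.
Step 5: p-value = 0.013450; compare to alpha = 0.1. reject H0.

U_X = 8, p = 0.013450, reject H0 at alpha = 0.1.


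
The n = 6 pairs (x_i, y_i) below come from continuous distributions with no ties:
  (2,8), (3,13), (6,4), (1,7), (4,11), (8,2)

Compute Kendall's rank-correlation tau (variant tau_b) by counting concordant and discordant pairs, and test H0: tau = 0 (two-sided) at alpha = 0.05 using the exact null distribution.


Step 1: Enumerate the 15 unordered pairs (i,j) with i<j and classify each by sign(x_j-x_i) * sign(y_j-y_i).
  (1,2):dx=+1,dy=+5->C; (1,3):dx=+4,dy=-4->D; (1,4):dx=-1,dy=-1->C; (1,5):dx=+2,dy=+3->C
  (1,6):dx=+6,dy=-6->D; (2,3):dx=+3,dy=-9->D; (2,4):dx=-2,dy=-6->C; (2,5):dx=+1,dy=-2->D
  (2,6):dx=+5,dy=-11->D; (3,4):dx=-5,dy=+3->D; (3,5):dx=-2,dy=+7->D; (3,6):dx=+2,dy=-2->D
  (4,5):dx=+3,dy=+4->C; (4,6):dx=+7,dy=-5->D; (5,6):dx=+4,dy=-9->D
Step 2: C = 5, D = 10, total pairs = 15.
Step 3: tau = (C - D)/(n(n-1)/2) = (5 - 10)/15 = -0.333333.
Step 4: Exact two-sided p-value (enumerate n! = 720 permutations of y under H0): p = 0.469444.
Step 5: alpha = 0.05. fail to reject H0.

tau_b = -0.3333 (C=5, D=10), p = 0.469444, fail to reject H0.


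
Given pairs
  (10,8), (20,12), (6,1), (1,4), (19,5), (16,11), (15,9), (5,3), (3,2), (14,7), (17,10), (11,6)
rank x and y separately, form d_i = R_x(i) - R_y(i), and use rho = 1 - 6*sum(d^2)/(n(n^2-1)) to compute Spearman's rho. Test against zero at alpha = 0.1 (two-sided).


Step 1: Rank x and y separately (midranks; no ties here).
rank(x): 10->5, 20->12, 6->4, 1->1, 19->11, 16->9, 15->8, 5->3, 3->2, 14->7, 17->10, 11->6
rank(y): 8->8, 12->12, 1->1, 4->4, 5->5, 11->11, 9->9, 3->3, 2->2, 7->7, 10->10, 6->6
Step 2: d_i = R_x(i) - R_y(i); compute d_i^2.
  (5-8)^2=9, (12-12)^2=0, (4-1)^2=9, (1-4)^2=9, (11-5)^2=36, (9-11)^2=4, (8-9)^2=1, (3-3)^2=0, (2-2)^2=0, (7-7)^2=0, (10-10)^2=0, (6-6)^2=0
sum(d^2) = 68.
Step 3: rho = 1 - 6*68 / (12*(12^2 - 1)) = 1 - 408/1716 = 0.762238.
Step 4: Under H0, t = rho * sqrt((n-2)/(1-rho^2)) = 3.7238 ~ t(10).
Step 5: Two-sided p-value from the t-distribution with 10 df = 0.003950.
Step 6: alpha = 0.1. reject H0.

rho = 0.7622, p = 0.003950, reject H0 at alpha = 0.1.


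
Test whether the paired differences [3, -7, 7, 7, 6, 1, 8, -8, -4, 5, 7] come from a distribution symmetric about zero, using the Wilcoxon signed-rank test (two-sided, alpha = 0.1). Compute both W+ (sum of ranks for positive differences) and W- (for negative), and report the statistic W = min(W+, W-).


Step 1: Drop any zero differences (none here) and take |d_i|.
|d| = [3, 7, 7, 7, 6, 1, 8, 8, 4, 5, 7]
Step 2: Midrank |d_i| (ties get averaged ranks).
ranks: |3|->2, |7|->7.5, |7|->7.5, |7|->7.5, |6|->5, |1|->1, |8|->10.5, |8|->10.5, |4|->3, |5|->4, |7|->7.5
Step 3: Attach original signs; sum ranks with positive sign and with negative sign.
W+ = 2 + 7.5 + 7.5 + 5 + 1 + 10.5 + 4 + 7.5 = 45
W- = 7.5 + 10.5 + 3 = 21
(Check: W+ + W- = 66 should equal n(n+1)/2 = 66.)
Step 4: Test statistic W = min(W+, W-) = 21.
Step 5: Ties in |d|, so use the tie-corrected normal approximation.
        E[W] = n(n+1)/4 = 11*12/4 = 33.
        Tie groups: |d|=7 (t=4), |d|=8 (t=2); sum(t^3 - t) = 66.
        Var[W] = n(n+1)(2n+1)/24 - sum(t^3-t)/48 = 3036/24 - 66/48 = 125.125.
        z = (W - E[W]) / sqrt(Var[W]) = (21 - 33) / 11.1859 = -1.0728.
        Two-sided p = 2*Phi(z) = 0.283371.
Step 6: alpha = 0.1. fail to reject H0.

W+ = 45, W- = 21, W = min = 21, p = 0.283371, fail to reject H0.


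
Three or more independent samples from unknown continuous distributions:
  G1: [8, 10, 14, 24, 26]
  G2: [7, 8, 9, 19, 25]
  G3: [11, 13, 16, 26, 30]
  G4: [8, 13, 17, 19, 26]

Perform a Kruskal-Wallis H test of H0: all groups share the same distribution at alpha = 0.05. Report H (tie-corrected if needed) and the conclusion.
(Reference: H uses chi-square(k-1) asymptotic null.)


Step 1: Combine all N = 20 observations and assign midranks.
sorted (value, group, rank): (7,G2,1), (8,G1,3), (8,G2,3), (8,G4,3), (9,G2,5), (10,G1,6), (11,G3,7), (13,G3,8.5), (13,G4,8.5), (14,G1,10), (16,G3,11), (17,G4,12), (19,G2,13.5), (19,G4,13.5), (24,G1,15), (25,G2,16), (26,G1,18), (26,G3,18), (26,G4,18), (30,G3,20)
Step 2: Sum ranks within each group.
R_1 = 52 (n_1 = 5)
R_2 = 38.5 (n_2 = 5)
R_3 = 64.5 (n_3 = 5)
R_4 = 55 (n_4 = 5)
Step 3: H = 12/(N(N+1)) * sum(R_i^2/n_i) - 3(N+1)
     = 12/(20*21) * (52^2/5 + 38.5^2/5 + 64.5^2/5 + 55^2/5) - 3*21
     = 0.028571 * 2274.3 - 63
     = 1.980000.
Step 4: Ties present; correction factor C = 1 - 60/(20^3 - 20) = 0.992481. Corrected H = 1.980000 / 0.992481 = 1.995000.
Step 5: Under H0, H ~ chi^2(3); p-value = 0.573445.
Step 6: alpha = 0.05. fail to reject H0.

H = 1.9950, df = 3, p = 0.573445, fail to reject H0.


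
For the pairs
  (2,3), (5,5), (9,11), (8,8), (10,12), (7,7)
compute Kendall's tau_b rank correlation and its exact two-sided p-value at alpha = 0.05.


Step 1: Enumerate the 15 unordered pairs (i,j) with i<j and classify each by sign(x_j-x_i) * sign(y_j-y_i).
  (1,2):dx=+3,dy=+2->C; (1,3):dx=+7,dy=+8->C; (1,4):dx=+6,dy=+5->C; (1,5):dx=+8,dy=+9->C
  (1,6):dx=+5,dy=+4->C; (2,3):dx=+4,dy=+6->C; (2,4):dx=+3,dy=+3->C; (2,5):dx=+5,dy=+7->C
  (2,6):dx=+2,dy=+2->C; (3,4):dx=-1,dy=-3->C; (3,5):dx=+1,dy=+1->C; (3,6):dx=-2,dy=-4->C
  (4,5):dx=+2,dy=+4->C; (4,6):dx=-1,dy=-1->C; (5,6):dx=-3,dy=-5->C
Step 2: C = 15, D = 0, total pairs = 15.
Step 3: tau = (C - D)/(n(n-1)/2) = (15 - 0)/15 = 1.000000.
Step 4: Exact two-sided p-value (enumerate n! = 720 permutations of y under H0): p = 0.002778.
Step 5: alpha = 0.05. reject H0.

tau_b = 1.0000 (C=15, D=0), p = 0.002778, reject H0.


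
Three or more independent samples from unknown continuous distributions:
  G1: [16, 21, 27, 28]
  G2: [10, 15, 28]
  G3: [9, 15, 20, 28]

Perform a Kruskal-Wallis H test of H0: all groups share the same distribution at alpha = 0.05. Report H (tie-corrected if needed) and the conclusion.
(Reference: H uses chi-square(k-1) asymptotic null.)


Step 1: Combine all N = 11 observations and assign midranks.
sorted (value, group, rank): (9,G3,1), (10,G2,2), (15,G2,3.5), (15,G3,3.5), (16,G1,5), (20,G3,6), (21,G1,7), (27,G1,8), (28,G1,10), (28,G2,10), (28,G3,10)
Step 2: Sum ranks within each group.
R_1 = 30 (n_1 = 4)
R_2 = 15.5 (n_2 = 3)
R_3 = 20.5 (n_3 = 4)
Step 3: H = 12/(N(N+1)) * sum(R_i^2/n_i) - 3(N+1)
     = 12/(11*12) * (30^2/4 + 15.5^2/3 + 20.5^2/4) - 3*12
     = 0.090909 * 410.146 - 36
     = 1.285985.
Step 4: Ties present; correction factor C = 1 - 30/(11^3 - 11) = 0.977273. Corrected H = 1.285985 / 0.977273 = 1.315891.
Step 5: Under H0, H ~ chi^2(2); p-value = 0.517914.
Step 6: alpha = 0.05. fail to reject H0.

H = 1.3159, df = 2, p = 0.517914, fail to reject H0.


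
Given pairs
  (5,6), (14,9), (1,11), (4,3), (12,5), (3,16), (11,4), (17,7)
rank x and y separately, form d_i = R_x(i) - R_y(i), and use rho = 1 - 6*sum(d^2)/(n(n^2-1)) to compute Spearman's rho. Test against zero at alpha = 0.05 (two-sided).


Step 1: Rank x and y separately (midranks; no ties here).
rank(x): 5->4, 14->7, 1->1, 4->3, 12->6, 3->2, 11->5, 17->8
rank(y): 6->4, 9->6, 11->7, 3->1, 5->3, 16->8, 4->2, 7->5
Step 2: d_i = R_x(i) - R_y(i); compute d_i^2.
  (4-4)^2=0, (7-6)^2=1, (1-7)^2=36, (3-1)^2=4, (6-3)^2=9, (2-8)^2=36, (5-2)^2=9, (8-5)^2=9
sum(d^2) = 104.
Step 3: rho = 1 - 6*104 / (8*(8^2 - 1)) = 1 - 624/504 = -0.238095.
Step 4: Under H0, t = rho * sqrt((n-2)/(1-rho^2)) = -0.6005 ~ t(6).
Step 5: Two-sided p-value from the t-distribution with 6 df = 0.570156.
Step 6: alpha = 0.05. fail to reject H0.

rho = -0.2381, p = 0.570156, fail to reject H0 at alpha = 0.05.


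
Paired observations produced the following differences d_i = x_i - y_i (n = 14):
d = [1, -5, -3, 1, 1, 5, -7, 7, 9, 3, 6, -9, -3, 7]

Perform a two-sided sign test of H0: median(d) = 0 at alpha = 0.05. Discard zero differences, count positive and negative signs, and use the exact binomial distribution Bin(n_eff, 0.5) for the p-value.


Step 1: Discard zero differences. Original n = 14; n_eff = number of nonzero differences = 14.
Nonzero differences (with sign): +1, -5, -3, +1, +1, +5, -7, +7, +9, +3, +6, -9, -3, +7
Step 2: Count signs: positive = 9, negative = 5.
Step 3: Under H0: P(positive) = 0.5, so the number of positives S ~ Bin(14, 0.5).
Step 4: Two-sided exact p-value = sum of Bin(14,0.5) probabilities at or below the observed probability = 0.423950.
Step 5: alpha = 0.05. fail to reject H0.

n_eff = 14, pos = 9, neg = 5, p = 0.423950, fail to reject H0.


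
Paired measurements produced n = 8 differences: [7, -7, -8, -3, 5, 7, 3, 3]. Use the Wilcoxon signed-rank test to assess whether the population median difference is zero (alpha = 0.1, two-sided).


Step 1: Drop any zero differences (none here) and take |d_i|.
|d| = [7, 7, 8, 3, 5, 7, 3, 3]
Step 2: Midrank |d_i| (ties get averaged ranks).
ranks: |7|->6, |7|->6, |8|->8, |3|->2, |5|->4, |7|->6, |3|->2, |3|->2
Step 3: Attach original signs; sum ranks with positive sign and with negative sign.
W+ = 6 + 4 + 6 + 2 + 2 = 20
W- = 6 + 8 + 2 = 16
(Check: W+ + W- = 36 should equal n(n+1)/2 = 36.)
Step 4: Test statistic W = min(W+, W-) = 16.
Step 5: Ties in |d|, so use the tie-corrected normal approximation.
        E[W] = n(n+1)/4 = 8*9/4 = 18.
        Tie groups: |d|=3 (t=3), |d|=7 (t=3); sum(t^3 - t) = 48.
        Var[W] = n(n+1)(2n+1)/24 - sum(t^3-t)/48 = 1224/24 - 48/48 = 50.
        z = (W - E[W]) / sqrt(Var[W]) = (16 - 18) / 7.0711 = -0.2828.
        Two-sided p = 2*Phi(z) = 0.777297.
Step 6: alpha = 0.1. fail to reject H0.

W+ = 20, W- = 16, W = min = 16, p = 0.777297, fail to reject H0.


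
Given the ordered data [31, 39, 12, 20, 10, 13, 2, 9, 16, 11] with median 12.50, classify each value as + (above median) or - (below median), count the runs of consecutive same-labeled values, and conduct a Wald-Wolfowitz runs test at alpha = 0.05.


Step 1: Compute median = 12.50; label A = above, B = below.
Labels in order: AABABABBAB  (n_A = 5, n_B = 5)
Step 2: Count runs R = 8.
Step 3: Under H0 (random ordering), E[R] = 2*n_A*n_B/(n_A+n_B) + 1 = 2*5*5/10 + 1 = 6.0000.
        Var[R] = 2*n_A*n_B*(2*n_A*n_B - n_A - n_B) / ((n_A+n_B)^2 * (n_A+n_B-1)) = 2000/900 = 2.2222.
        SD[R] = 1.4907.
Step 4: Continuity-corrected z = (R - 0.5 - E[R]) / SD[R] = (8 - 0.5 - 6.0000) / 1.4907 = 1.0062.
Step 5: Two-sided p-value via normal approximation = 2*(1 - Phi(|z|)) = 0.314305.
Step 6: alpha = 0.05. fail to reject H0.

R = 8, z = 1.0062, p = 0.314305, fail to reject H0.
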